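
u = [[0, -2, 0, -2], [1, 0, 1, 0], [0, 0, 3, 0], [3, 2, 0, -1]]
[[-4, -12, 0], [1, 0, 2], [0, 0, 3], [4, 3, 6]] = u@[[1, 0, 1], [1, 3, 1], [0, 0, 1], [1, 3, -1]]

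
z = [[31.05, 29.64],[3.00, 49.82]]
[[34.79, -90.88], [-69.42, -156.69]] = z@ [[2.60, 0.08], [-1.55, -3.15]]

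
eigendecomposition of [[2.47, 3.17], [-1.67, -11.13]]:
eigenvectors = [[0.99, -0.23], [-0.13, 0.97]]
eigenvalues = [2.07, -10.73]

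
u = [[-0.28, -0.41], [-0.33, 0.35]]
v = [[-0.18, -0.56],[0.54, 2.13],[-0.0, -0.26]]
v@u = [[0.24, -0.12], [-0.85, 0.52], [0.09, -0.09]]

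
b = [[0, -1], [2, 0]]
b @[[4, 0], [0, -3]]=[[0, 3], [8, 0]]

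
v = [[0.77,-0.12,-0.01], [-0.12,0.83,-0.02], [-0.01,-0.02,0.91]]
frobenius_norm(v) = 1.46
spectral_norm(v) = 0.93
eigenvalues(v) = [0.67, 0.93, 0.91]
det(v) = 0.57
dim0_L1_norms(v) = [0.9, 0.97, 0.94]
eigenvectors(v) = [[0.78, 0.51, -0.36], [0.62, -0.71, 0.34], [0.09, 0.48, 0.87]]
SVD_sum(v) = [[0.24, -0.34, 0.23], [-0.34, 0.47, -0.32], [0.23, -0.32, 0.22]] + [[0.12, -0.11, -0.28], [-0.11, 0.10, 0.26], [-0.28, 0.26, 0.69]] + [[0.41, 0.33, 0.05], [0.33, 0.26, 0.04], [0.05, 0.04, 0.0]]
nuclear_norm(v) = 2.51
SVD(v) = [[0.51, -0.36, -0.78], [-0.71, 0.34, -0.62], [0.48, 0.87, -0.09]] @ diag([0.9290036559807621, 0.9064237672707169, 0.6745725767485216]) @ [[0.51,  -0.71,  0.48], [-0.36,  0.34,  0.87], [-0.78,  -0.62,  -0.09]]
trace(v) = 2.51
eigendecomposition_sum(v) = [[0.41,0.33,0.05], [0.33,0.26,0.04], [0.05,0.04,0.00]] + [[0.24, -0.34, 0.23], [-0.34, 0.47, -0.32], [0.23, -0.32, 0.22]] + [[0.12, -0.11, -0.28], [-0.11, 0.10, 0.26], [-0.28, 0.26, 0.69]]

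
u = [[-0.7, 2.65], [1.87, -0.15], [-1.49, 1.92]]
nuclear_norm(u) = 5.46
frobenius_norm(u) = 4.12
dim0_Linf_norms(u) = [1.87, 2.65]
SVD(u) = [[-0.7, -0.49], [0.31, -0.86], [-0.65, 0.12]] @ diag([3.7354751991516575, 1.7276067366512802]) @ [[0.54, -0.84], [-0.84, -0.54]]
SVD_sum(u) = [[-1.41,2.19], [0.62,-0.96], [-1.31,2.03]] + [[0.71, 0.46], [1.25, 0.81], [-0.18, -0.11]]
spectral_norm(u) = 3.74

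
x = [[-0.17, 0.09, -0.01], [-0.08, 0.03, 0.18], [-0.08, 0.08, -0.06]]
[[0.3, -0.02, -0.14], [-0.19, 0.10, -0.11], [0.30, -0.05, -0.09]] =x @[[-0.66, 0.05, 0.23], [1.85, -0.07, -1.10], [-1.66, 0.60, -0.3]]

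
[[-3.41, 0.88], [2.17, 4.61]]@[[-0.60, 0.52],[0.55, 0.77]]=[[2.53, -1.1], [1.23, 4.68]]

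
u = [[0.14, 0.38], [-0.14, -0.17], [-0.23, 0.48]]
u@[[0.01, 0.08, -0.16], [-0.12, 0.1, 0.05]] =[[-0.04, 0.05, -0.0], [0.02, -0.03, 0.01], [-0.06, 0.03, 0.06]]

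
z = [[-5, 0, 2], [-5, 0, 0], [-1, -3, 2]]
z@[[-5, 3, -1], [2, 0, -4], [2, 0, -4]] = [[29, -15, -3], [25, -15, 5], [3, -3, 5]]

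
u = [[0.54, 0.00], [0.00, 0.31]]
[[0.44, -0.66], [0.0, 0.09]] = u @ [[0.82, -1.22], [0.00, 0.29]]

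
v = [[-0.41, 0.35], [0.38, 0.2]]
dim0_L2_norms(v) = [0.56, 0.4]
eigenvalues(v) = [-0.58, 0.37]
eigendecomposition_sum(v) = [[-0.48,0.21], [0.23,-0.1]] + [[0.07, 0.14],[0.15, 0.3]]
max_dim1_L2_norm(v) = 0.54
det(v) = -0.21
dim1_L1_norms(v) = [0.76, 0.58]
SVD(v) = [[-0.87,0.49], [0.49,0.87]] @ diag([0.5817234569389933, 0.3695914225830291]) @ [[0.93, -0.36],[0.36, 0.93]]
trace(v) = -0.21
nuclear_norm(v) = 0.95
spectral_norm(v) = 0.58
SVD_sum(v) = [[-0.47, 0.18], [0.26, -0.1]] + [[0.06, 0.17],[0.12, 0.3]]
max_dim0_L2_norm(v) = 0.56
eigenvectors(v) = [[-0.90,-0.41], [0.44,-0.91]]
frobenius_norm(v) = 0.69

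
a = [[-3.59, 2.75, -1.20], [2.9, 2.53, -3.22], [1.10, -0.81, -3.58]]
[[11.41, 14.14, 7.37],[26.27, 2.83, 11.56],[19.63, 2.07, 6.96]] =a @ [[0.55,-2.19,-0.02], [2.32,1.58,1.64], [-5.84,-1.61,-2.32]]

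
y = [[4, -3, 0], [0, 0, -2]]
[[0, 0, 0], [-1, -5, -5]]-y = [[-4, 3, 0], [-1, -5, -3]]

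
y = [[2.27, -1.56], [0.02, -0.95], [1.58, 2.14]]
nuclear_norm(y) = 5.58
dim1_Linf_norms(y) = [2.27, 0.95, 2.14]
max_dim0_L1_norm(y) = 4.65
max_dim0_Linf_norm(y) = 2.27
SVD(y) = [[-0.85,0.48], [-0.3,-0.15], [0.42,0.86]] @ diag([2.8294349687068605, 2.749490454222165]) @ [[-0.45,0.89],[0.89,0.45]]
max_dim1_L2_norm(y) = 2.75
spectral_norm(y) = 2.83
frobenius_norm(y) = 3.95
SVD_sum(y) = [[1.08, -2.16], [0.39, -0.77], [-0.54, 1.07]] + [[1.19,0.6], [-0.37,-0.18], [2.12,1.07]]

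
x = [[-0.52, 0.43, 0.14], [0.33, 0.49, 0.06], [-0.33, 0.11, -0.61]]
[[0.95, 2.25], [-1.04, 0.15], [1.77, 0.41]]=x@[[-2.47, -2.51],[-0.26, 1.87],[-1.62, 1.02]]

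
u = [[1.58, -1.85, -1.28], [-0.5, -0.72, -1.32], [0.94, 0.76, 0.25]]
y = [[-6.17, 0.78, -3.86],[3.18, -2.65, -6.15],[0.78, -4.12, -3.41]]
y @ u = [[-13.77,7.92,5.9], [0.57,-8.65,-2.11], [0.09,-1.07,3.59]]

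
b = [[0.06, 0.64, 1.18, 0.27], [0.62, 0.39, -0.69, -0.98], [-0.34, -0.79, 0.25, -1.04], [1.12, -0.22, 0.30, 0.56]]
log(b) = [[0.31+1.06j, (-0.04-0.94j), 0.47-0.95j, (-0.45-1.13j)], [(-0.13-0.96j), (0.15+0.85j), 0.12+0.86j, -0.07+1.02j], [(-0.67-0.63j), -0.22+0.57j, (0.11+0.57j), -0.56+0.68j], [0.65-0.62j, (0.3+0.55j), 0.52+0.56j, 0.44+0.66j]]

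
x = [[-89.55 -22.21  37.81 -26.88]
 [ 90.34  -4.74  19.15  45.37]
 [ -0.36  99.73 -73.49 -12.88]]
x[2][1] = 99.73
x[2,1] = 99.73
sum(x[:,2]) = -16.529999999999994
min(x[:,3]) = -26.88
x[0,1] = -22.21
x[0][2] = 37.81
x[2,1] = 99.73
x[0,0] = -89.55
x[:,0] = [-89.55, 90.34, -0.36]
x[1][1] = -4.74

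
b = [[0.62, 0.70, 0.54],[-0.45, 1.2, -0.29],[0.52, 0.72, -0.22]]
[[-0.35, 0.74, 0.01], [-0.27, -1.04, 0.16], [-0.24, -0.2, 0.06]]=b @ [[-0.1, 0.60, -0.05],  [-0.3, -0.36, 0.10],  [-0.15, 1.15, -0.05]]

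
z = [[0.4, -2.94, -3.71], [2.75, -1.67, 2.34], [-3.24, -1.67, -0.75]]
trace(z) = -2.02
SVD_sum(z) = [[-1.92, -1.57, -2.91], [1.25, 1.02, 1.89], [-1.45, -1.18, -2.2]] + [[2.11, -1.72, -0.46], [2.1, -1.71, -0.46], [-1.00, 0.81, 0.22]] + [[0.21, 0.35, -0.33], [-0.59, -0.97, 0.91], [-0.79, -1.3, 1.23]]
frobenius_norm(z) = 7.23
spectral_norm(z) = 5.40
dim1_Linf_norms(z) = [3.71, 2.75, 3.24]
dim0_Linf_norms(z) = [3.24, 2.94, 3.71]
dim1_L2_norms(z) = [4.75, 3.98, 3.72]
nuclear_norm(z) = 12.00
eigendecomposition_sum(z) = [[(1.69-0j), -0.40+0.00j, (-1.82+0j)],  [(0.24-0j), (-0.06+0j), -0.26+0.00j],  [(-1.48+0j), (0.35+0j), 1.59-0.00j]] + [[-0.65+0.74j,-1.27-0.71j,(-0.95+0.73j)], [(1.25+0.82j),-0.81+2.06j,(1.3+1.28j)], [-0.88+0.51j,(-1.01-1.11j),-1.17+0.40j]] + [[-0.65-0.74j, -1.27+0.71j, (-0.95-0.73j)],[1.25-0.82j, (-0.81-2.06j), 1.30-1.28j],[-0.88-0.51j, -1.01+1.11j, (-1.17-0.4j)]]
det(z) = 55.40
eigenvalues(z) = [(3.23+0j), (-2.62+3.21j), (-2.62-3.21j)]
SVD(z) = [[0.71, 0.67, -0.21], [-0.46, 0.67, 0.58], [0.53, -0.32, 0.78]] @ diag([5.3957605453085815, 4.109255147427179, 2.4986977150176544]) @ [[-0.5, -0.41, -0.76], [0.76, -0.62, -0.17], [-0.41, -0.67, 0.63]]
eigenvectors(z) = [[(-0.75+0j), (0.06-0.47j), (0.06+0.47j)], [(-0.11+0j), (-0.73+0j), -0.73-0.00j], [(0.65+0j), (0.22-0.44j), 0.22+0.44j]]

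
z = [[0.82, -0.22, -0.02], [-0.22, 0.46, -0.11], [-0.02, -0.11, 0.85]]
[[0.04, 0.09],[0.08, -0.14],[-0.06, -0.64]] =z@[[0.10,  -0.05], [0.21,  -0.52], [-0.04,  -0.82]]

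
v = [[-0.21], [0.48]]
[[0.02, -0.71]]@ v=[[-0.34]]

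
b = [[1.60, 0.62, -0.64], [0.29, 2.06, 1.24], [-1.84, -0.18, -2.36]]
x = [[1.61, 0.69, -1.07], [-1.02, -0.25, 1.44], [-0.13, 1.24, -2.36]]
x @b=[[4.74, 2.61, 2.35], [-4.35, -1.41, -3.06], [4.49, 2.90, 7.19]]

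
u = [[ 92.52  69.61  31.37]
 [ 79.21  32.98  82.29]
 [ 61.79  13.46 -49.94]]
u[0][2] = 31.37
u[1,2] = 82.29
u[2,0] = 61.79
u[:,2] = [31.37, 82.29, -49.94]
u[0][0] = 92.52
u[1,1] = 32.98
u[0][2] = 31.37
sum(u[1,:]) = 194.48000000000002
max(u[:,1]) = 69.61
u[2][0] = 61.79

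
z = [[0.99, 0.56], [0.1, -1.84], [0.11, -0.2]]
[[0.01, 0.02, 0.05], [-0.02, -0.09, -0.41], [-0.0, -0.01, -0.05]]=z@ [[-0.0, -0.01, -0.07], [0.01, 0.05, 0.22]]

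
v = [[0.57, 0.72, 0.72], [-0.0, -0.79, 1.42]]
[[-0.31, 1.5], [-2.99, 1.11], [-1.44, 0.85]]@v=[[-0.18,-1.41,1.91], [-1.70,-3.03,-0.58], [-0.82,-1.71,0.17]]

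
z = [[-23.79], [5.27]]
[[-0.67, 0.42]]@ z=[[18.15]]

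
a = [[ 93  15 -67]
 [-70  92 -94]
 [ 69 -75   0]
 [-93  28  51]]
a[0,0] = 93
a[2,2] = 0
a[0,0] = 93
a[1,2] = -94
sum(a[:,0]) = -1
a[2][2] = 0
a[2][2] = 0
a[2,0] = 69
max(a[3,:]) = 51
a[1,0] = -70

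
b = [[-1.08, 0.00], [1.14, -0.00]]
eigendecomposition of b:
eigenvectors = [[0.00, 0.69], [1.0, -0.73]]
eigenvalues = [-0.0, -1.08]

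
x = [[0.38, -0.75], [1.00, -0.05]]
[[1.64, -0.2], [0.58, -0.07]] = x@[[0.48, -0.06], [-1.95, 0.24]]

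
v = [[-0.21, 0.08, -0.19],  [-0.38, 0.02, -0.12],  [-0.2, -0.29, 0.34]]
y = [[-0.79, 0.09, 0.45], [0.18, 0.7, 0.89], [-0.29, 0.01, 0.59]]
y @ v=[[0.04, -0.19, 0.29], [-0.48, -0.23, 0.18], [-0.06, -0.19, 0.25]]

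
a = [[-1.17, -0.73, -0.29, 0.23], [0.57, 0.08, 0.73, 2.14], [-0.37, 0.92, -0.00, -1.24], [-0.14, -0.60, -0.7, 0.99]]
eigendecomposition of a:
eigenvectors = [[(-0.08+0.54j),(-0.08-0.54j),(-0.13+0.15j),-0.13-0.15j], [(0.57-0.07j),(0.57+0.07j),0.70+0.00j,(0.7-0j)], [(-0.61+0j),(-0.61-0j),-0.12-0.44j,-0.12+0.44j], [(-0.05+0.01j),-0.05-0.01j,(0.36+0.37j),(0.36-0.37j)]]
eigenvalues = [(-1.01+0.44j), (-1.01-0.44j), (0.96+0.81j), (0.96-0.81j)]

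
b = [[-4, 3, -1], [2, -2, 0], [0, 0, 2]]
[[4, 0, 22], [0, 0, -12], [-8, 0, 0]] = b @ [[0, 0, -4], [0, 0, 2], [-4, 0, 0]]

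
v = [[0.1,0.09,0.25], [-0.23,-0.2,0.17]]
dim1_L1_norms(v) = [0.44, 0.6]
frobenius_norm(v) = 0.45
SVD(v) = [[0.04, 1.00], [1.00, -0.04]] @ diag([0.34907669565959853, 0.2838053215628207]) @ [[-0.65,-0.56,0.51],  [0.38,0.34,0.86]]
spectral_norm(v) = 0.35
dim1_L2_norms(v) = [0.28, 0.35]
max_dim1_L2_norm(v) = 0.35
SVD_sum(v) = [[-0.01,-0.01,0.01], [-0.23,-0.20,0.18]] + [[0.11, 0.10, 0.24], [-0.00, -0.0, -0.01]]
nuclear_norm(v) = 0.63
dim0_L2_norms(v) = [0.25, 0.22, 0.3]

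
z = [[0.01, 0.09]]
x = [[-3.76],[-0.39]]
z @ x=[[-0.07]]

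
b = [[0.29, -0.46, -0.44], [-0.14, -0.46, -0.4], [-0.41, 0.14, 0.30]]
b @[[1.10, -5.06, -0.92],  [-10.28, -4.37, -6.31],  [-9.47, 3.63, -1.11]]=[[9.21, -1.05, 3.12], [8.36, 1.27, 3.48], [-4.73, 2.55, -0.84]]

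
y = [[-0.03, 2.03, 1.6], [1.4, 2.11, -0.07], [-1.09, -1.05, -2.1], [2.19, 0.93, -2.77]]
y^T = [[-0.03, 1.4, -1.09, 2.19],[2.03, 2.11, -1.05, 0.93],[1.60, -0.07, -2.10, -2.77]]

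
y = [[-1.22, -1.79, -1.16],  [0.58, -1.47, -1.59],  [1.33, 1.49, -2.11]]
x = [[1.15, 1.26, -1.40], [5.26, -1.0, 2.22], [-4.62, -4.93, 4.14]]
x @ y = [[-2.53,-6.00,-0.38], [-4.04,-4.64,-9.20], [8.28,21.69,4.46]]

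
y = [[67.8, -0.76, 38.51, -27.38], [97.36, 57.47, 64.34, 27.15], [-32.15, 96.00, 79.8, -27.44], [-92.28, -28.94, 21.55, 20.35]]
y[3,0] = -92.28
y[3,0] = -92.28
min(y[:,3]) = -27.44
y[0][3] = -27.38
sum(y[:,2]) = 204.2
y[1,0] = 97.36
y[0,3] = -27.38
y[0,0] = 67.8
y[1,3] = 27.15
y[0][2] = 38.51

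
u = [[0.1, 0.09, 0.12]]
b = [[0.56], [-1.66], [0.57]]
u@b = [[-0.02]]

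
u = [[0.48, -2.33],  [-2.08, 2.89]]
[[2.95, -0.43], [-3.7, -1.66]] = u@[[0.03, 1.48], [-1.26, 0.49]]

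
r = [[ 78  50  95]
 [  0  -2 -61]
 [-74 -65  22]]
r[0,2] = 95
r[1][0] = 0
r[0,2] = 95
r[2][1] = -65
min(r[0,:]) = 50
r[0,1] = 50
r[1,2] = -61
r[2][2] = 22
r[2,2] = 22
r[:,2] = [95, -61, 22]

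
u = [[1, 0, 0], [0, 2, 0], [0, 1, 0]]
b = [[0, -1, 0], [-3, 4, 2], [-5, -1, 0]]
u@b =[[0, -1, 0], [-6, 8, 4], [-3, 4, 2]]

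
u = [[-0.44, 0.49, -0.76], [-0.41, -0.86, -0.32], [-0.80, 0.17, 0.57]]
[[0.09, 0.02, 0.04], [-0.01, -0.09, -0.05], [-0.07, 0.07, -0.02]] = u @ [[0.02, -0.03, 0.02], [0.04, 0.10, 0.06], [-0.11, 0.05, -0.03]]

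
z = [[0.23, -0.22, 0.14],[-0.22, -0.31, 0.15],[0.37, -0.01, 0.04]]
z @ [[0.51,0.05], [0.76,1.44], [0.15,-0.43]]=[[-0.03,-0.37], [-0.33,-0.52], [0.19,-0.01]]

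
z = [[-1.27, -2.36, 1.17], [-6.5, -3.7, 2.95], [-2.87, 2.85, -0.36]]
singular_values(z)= [8.48, 4.22, 0.01]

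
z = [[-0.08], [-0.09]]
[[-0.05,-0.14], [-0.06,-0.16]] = z @ [[0.65, 1.77]]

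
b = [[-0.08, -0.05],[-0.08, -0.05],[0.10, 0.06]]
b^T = [[-0.08, -0.08, 0.10], [-0.05, -0.05, 0.06]]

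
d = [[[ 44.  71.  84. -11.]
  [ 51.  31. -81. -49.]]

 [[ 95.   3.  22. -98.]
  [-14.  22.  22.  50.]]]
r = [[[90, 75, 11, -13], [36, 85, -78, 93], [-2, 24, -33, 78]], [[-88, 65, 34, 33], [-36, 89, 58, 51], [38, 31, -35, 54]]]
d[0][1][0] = 51.0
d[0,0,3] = -11.0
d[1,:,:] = [[95.0, 3.0, 22.0, -98.0], [-14.0, 22.0, 22.0, 50.0]]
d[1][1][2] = 22.0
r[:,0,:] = [[90, 75, 11, -13], [-88, 65, 34, 33]]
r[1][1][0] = -36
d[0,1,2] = -81.0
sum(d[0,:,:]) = 140.0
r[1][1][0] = -36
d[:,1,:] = [[51.0, 31.0, -81.0, -49.0], [-14.0, 22.0, 22.0, 50.0]]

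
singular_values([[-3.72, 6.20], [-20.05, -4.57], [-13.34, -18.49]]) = [28.76, 12.96]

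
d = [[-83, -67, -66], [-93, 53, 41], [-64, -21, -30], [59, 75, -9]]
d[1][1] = 53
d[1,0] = -93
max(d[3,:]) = 75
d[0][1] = -67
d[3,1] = 75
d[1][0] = -93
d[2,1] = -21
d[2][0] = -64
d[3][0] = 59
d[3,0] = 59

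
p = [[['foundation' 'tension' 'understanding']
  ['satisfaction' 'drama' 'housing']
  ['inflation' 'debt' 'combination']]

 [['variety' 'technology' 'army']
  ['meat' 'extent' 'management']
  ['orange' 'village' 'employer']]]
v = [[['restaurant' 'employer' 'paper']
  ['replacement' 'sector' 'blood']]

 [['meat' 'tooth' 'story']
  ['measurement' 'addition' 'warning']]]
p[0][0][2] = 'understanding'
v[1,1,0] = 'measurement'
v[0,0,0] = 'restaurant'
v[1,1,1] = 'addition'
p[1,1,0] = 'meat'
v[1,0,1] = 'tooth'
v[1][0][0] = 'meat'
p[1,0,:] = ['variety', 'technology', 'army']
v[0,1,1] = 'sector'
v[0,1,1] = 'sector'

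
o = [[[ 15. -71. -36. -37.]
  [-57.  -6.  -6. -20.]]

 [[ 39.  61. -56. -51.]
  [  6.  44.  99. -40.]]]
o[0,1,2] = -6.0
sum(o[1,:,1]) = 105.0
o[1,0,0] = 39.0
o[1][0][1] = 61.0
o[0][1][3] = -20.0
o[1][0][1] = 61.0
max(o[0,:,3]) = -20.0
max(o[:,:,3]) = -20.0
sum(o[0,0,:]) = -129.0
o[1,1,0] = 6.0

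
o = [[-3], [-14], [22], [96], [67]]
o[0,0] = -3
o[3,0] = 96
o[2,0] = 22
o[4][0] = 67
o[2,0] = 22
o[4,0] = 67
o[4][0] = 67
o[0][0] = -3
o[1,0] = -14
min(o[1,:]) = -14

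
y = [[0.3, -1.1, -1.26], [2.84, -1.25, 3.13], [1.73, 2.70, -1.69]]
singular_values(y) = [4.61, 3.39, 1.63]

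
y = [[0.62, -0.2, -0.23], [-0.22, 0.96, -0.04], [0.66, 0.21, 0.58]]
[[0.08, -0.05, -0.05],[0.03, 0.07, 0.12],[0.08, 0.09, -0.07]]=y @ [[0.13, -0.01, -0.07], [0.06, 0.08, 0.11], [-0.03, 0.13, -0.08]]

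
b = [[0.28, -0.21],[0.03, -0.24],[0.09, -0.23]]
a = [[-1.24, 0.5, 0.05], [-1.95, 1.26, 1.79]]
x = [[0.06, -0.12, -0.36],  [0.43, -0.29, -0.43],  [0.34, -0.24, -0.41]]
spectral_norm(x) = 0.95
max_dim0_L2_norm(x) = 0.69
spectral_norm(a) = 3.13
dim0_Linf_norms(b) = [0.28, 0.24]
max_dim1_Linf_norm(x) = 0.43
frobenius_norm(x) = 0.97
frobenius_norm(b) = 0.49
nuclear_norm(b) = 0.63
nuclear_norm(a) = 3.88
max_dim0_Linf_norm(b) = 0.28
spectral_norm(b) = 0.46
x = b @ a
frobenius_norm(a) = 3.22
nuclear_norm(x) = 1.15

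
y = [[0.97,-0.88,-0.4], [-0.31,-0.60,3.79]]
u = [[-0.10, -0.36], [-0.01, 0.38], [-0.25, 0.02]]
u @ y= [[0.01, 0.3, -1.32],[-0.13, -0.22, 1.44],[-0.25, 0.21, 0.18]]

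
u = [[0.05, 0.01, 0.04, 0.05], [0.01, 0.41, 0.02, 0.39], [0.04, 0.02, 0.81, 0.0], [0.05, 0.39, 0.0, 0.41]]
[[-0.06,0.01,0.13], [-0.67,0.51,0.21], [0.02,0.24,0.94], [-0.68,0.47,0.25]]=u @[[0.48, -0.21, 1.12], [-0.13, 1.33, -0.10], [0.01, 0.27, 1.11], [-1.60, -0.1, 0.56]]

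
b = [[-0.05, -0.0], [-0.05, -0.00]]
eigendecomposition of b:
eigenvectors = [[0.0, 0.71], [1.00, 0.71]]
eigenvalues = [-0.0, -0.05]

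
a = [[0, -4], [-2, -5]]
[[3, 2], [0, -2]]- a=[[3, 6], [2, 3]]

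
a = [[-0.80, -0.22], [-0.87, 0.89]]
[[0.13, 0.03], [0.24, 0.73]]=a @ [[-0.19,-0.21], [0.08,0.62]]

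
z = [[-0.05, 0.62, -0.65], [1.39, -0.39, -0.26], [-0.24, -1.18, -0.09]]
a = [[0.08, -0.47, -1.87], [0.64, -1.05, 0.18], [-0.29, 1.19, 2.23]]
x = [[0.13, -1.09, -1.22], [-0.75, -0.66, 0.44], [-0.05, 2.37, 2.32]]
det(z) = 1.26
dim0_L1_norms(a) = [1.01, 2.71, 4.28]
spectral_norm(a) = 3.19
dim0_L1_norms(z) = [1.68, 2.19, 1.0]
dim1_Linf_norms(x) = [1.22, 0.75, 2.37]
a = z + x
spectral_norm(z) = 1.50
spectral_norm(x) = 3.70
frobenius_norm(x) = 3.86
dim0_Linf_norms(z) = [1.39, 1.18, 0.65]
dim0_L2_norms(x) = [0.76, 2.69, 2.66]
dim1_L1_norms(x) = [2.44, 1.85, 4.74]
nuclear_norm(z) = 3.46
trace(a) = 1.26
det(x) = 0.00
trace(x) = 1.79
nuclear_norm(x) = 4.79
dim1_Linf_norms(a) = [1.87, 1.05, 2.23]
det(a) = -0.36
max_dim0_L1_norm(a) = 4.28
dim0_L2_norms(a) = [0.71, 1.66, 2.92]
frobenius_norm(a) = 3.43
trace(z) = -0.53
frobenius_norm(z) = 2.10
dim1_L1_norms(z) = [1.32, 2.04, 1.51]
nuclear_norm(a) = 4.53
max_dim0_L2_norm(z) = 1.41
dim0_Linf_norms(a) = [0.64, 1.19, 2.23]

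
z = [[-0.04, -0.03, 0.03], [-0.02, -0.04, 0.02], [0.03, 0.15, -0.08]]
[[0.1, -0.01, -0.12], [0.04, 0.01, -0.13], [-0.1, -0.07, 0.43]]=z @ [[-1.70, 0.93, 0.90],[0.68, -0.21, 2.54],[1.90, 0.86, -0.32]]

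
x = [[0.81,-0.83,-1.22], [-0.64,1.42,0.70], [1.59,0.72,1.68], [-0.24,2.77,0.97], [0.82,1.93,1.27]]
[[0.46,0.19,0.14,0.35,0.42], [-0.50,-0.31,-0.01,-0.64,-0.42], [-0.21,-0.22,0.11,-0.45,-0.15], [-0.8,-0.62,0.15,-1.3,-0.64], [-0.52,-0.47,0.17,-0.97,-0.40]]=x@[[0.12,-0.02,0.13,-0.06,0.13], [-0.23,-0.22,0.10,-0.47,-0.17], [-0.14,-0.02,-0.1,-0.01,-0.14]]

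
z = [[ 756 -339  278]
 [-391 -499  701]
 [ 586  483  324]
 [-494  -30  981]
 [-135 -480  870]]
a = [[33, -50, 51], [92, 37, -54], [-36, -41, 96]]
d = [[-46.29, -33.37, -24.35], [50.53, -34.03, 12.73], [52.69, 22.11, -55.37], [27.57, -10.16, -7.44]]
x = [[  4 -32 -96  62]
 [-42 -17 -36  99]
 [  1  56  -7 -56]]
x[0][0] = 4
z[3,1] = -30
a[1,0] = 92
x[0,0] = 4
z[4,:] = [-135, -480, 870]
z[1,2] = 701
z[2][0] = 586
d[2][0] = 52.69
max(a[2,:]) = 96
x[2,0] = 1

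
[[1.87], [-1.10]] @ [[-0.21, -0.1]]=[[-0.39, -0.19], [0.23, 0.11]]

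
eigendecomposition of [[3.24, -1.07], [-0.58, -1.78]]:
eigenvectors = [[0.99, 0.2], [-0.11, 0.98]]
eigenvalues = [3.36, -1.9]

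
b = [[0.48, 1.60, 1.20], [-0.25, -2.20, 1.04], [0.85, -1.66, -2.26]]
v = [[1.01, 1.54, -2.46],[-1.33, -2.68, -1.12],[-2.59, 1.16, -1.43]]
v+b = [[1.49, 3.14, -1.26], [-1.58, -4.88, -0.08], [-1.74, -0.50, -3.69]]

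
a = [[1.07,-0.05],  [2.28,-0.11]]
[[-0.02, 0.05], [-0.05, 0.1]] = a@[[0.00, 0.07], [0.48, 0.52]]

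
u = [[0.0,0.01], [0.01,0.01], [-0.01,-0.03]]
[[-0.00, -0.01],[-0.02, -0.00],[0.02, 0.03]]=u@[[-1.41, 0.98], [-0.18, -1.2]]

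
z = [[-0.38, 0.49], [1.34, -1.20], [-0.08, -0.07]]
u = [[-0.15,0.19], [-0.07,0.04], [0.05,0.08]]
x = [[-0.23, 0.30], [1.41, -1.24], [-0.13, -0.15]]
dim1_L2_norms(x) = [0.38, 1.88, 0.2]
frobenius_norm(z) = 1.91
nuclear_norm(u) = 0.35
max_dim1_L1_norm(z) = 2.54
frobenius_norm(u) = 0.27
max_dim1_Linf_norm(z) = 1.34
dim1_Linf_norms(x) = [0.3, 1.41, 0.15]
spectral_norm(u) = 0.26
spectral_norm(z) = 1.90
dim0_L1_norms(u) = [0.27, 0.31]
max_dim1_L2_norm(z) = 1.8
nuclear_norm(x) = 2.13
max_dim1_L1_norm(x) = 2.65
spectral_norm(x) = 1.91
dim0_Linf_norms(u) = [0.15, 0.19]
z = x + u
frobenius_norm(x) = 1.93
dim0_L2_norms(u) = [0.17, 0.21]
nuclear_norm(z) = 2.05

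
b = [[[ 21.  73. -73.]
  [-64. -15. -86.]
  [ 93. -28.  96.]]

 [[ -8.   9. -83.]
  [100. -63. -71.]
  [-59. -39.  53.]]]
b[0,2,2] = 96.0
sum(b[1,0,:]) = -82.0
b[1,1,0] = 100.0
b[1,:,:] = [[-8.0, 9.0, -83.0], [100.0, -63.0, -71.0], [-59.0, -39.0, 53.0]]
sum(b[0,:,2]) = -63.0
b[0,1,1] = -15.0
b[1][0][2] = -83.0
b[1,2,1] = -39.0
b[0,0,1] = 73.0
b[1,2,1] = -39.0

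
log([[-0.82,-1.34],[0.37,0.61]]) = [[(4.43+10.61j), (13.38+16.95j)], [(-3.69-4.68j), (-9.85-7.47j)]]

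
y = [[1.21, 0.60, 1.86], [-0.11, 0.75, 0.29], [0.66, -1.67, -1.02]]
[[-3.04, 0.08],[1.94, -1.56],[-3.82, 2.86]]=y@[[-0.77, -0.42], [3.33, -2.58], [-2.21, 1.15]]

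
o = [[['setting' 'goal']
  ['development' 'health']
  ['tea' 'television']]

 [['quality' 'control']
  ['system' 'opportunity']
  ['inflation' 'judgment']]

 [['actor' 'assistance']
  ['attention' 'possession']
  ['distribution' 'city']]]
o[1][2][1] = 'judgment'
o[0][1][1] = 'health'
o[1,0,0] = 'quality'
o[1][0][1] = 'control'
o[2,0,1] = 'assistance'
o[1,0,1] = 'control'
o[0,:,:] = [['setting', 'goal'], ['development', 'health'], ['tea', 'television']]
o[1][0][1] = 'control'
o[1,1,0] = 'system'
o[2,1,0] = 'attention'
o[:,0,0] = ['setting', 'quality', 'actor']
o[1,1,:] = ['system', 'opportunity']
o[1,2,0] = 'inflation'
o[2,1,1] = 'possession'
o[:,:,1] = [['goal', 'health', 'television'], ['control', 'opportunity', 'judgment'], ['assistance', 'possession', 'city']]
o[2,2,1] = 'city'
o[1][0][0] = 'quality'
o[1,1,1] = 'opportunity'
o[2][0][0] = 'actor'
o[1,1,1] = 'opportunity'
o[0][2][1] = 'television'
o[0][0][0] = 'setting'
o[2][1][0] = 'attention'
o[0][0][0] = 'setting'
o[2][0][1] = 'assistance'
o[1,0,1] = 'control'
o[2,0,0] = 'actor'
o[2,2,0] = 'distribution'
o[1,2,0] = 'inflation'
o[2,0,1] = 'assistance'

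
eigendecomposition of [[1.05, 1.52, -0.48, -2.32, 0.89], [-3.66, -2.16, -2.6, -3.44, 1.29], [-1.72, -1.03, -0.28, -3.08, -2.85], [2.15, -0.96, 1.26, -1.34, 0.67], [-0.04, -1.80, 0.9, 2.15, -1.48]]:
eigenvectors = [[(0.03+0.41j), (0.03-0.41j), -0.55+0.00j, -0.27+0.00j, -0.21+0.00j], [-0.61+0.00j, -0.61-0.00j, 0.15+0.00j, (0.56+0j), (0.71+0j)], [0.21+0.27j, 0.21-0.27j, (0.81+0j), 0.65+0.00j, (0.58+0j)], [(0.31-0.14j), 0.31+0.14j, -0.11+0.00j, 0.00+0.00j, 0.10+0.00j], [0.18-0.43j, 0.18+0.43j, (0.12+0j), (0.44+0j), 0.33+0.00j]]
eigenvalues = [(0.3+3.77j), (0.3-3.77j), (0.7+0j), (-2.41+0j), (-3.11+0j)]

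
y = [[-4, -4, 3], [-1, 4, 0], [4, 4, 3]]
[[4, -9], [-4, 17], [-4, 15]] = y @ [[0, -1], [-1, 4], [0, 1]]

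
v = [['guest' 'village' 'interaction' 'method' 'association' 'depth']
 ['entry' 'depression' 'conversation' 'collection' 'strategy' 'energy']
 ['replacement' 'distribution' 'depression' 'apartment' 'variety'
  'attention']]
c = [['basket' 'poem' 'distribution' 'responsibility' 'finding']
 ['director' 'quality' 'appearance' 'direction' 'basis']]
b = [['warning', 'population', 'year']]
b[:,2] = ['year']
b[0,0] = 'warning'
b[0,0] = 'warning'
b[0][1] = 'population'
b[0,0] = 'warning'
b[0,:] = ['warning', 'population', 'year']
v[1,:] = ['entry', 'depression', 'conversation', 'collection', 'strategy', 'energy']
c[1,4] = 'basis'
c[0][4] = 'finding'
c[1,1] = 'quality'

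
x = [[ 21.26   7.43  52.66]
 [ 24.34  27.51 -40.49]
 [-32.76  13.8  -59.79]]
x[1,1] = 27.51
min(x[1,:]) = -40.49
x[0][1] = 7.43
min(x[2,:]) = -59.79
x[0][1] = 7.43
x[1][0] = 24.34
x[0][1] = 7.43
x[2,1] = 13.8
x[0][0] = 21.26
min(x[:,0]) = -32.76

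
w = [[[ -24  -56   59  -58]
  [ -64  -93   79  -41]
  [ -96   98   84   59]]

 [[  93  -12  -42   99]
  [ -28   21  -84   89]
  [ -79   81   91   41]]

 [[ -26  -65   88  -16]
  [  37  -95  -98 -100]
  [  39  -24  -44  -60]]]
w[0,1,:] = [-64, -93, 79, -41]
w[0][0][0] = -24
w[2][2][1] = -24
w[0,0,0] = -24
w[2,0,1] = -65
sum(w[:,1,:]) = -377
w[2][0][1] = -65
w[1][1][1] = 21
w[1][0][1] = -12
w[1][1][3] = 89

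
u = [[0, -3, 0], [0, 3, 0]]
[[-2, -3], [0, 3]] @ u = [[0, -3, 0], [0, 9, 0]]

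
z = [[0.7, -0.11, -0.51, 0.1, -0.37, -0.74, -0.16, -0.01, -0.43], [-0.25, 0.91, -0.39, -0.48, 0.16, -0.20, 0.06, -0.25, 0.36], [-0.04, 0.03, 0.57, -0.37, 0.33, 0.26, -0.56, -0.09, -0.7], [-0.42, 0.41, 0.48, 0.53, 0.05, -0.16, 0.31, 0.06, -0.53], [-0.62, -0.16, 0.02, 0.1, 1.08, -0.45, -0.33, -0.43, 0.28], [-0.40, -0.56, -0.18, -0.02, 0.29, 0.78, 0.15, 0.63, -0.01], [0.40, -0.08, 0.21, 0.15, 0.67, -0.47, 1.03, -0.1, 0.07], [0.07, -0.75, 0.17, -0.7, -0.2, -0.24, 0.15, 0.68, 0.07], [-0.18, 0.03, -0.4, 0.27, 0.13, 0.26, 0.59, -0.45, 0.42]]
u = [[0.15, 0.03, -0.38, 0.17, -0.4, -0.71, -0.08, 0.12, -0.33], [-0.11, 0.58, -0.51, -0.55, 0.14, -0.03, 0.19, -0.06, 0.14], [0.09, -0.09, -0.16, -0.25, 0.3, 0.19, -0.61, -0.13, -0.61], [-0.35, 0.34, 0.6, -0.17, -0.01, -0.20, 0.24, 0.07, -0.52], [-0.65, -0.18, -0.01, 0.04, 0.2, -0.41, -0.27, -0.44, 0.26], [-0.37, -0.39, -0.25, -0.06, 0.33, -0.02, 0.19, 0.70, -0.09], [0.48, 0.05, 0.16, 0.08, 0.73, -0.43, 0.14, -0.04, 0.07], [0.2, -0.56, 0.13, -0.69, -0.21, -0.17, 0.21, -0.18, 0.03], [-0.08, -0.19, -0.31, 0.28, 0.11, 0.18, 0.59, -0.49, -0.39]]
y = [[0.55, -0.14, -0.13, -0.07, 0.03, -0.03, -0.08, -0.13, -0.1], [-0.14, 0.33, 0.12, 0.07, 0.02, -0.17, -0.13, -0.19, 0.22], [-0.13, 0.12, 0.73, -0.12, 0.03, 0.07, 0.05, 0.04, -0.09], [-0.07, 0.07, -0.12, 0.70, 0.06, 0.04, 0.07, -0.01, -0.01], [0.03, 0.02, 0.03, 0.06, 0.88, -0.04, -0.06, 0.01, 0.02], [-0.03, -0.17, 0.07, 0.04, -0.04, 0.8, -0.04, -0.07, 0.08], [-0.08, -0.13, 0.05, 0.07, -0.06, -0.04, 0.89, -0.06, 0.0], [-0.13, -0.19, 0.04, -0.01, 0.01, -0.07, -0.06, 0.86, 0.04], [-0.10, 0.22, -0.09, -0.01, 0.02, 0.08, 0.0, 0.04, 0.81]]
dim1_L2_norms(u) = [1.0, 1.0, 1.0, 1.0, 1.0, 1.0, 1.0, 1.0, 1.0]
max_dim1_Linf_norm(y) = 0.89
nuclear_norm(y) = 6.55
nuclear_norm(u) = 8.99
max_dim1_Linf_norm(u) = 0.73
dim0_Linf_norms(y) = [0.55, 0.33, 0.73, 0.7, 0.88, 0.8, 0.89, 0.86, 0.81]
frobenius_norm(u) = 3.00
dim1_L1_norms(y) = [1.26, 1.39, 1.38, 1.15, 1.15, 1.34, 1.38, 1.41, 1.37]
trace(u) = 0.15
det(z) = -1.15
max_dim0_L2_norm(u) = 1.0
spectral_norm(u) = 1.01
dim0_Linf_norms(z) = [0.7, 0.91, 0.57, 0.7, 1.08, 0.78, 1.03, 0.68, 0.7]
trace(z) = 6.70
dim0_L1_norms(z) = [3.08, 3.04, 2.93, 2.72, 3.28, 3.56, 3.34, 2.7, 2.87]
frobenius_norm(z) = 3.80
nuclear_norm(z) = 10.43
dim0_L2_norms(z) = [1.21, 1.38, 1.11, 1.12, 1.42, 1.36, 1.41, 1.15, 1.16]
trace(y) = 6.55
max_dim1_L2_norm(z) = 1.47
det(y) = 0.00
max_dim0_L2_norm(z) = 1.42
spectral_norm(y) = 0.99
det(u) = -0.99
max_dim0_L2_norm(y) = 0.91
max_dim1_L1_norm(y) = 1.41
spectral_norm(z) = 1.88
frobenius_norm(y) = 2.37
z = y + u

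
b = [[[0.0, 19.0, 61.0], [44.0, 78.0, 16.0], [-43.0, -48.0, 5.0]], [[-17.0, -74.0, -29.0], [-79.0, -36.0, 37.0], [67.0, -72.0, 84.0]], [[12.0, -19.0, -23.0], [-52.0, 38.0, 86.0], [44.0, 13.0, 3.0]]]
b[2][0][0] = 12.0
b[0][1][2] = 16.0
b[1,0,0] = -17.0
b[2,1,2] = 86.0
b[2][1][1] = 38.0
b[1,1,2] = 37.0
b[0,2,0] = -43.0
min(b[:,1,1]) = -36.0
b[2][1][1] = 38.0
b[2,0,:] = [12.0, -19.0, -23.0]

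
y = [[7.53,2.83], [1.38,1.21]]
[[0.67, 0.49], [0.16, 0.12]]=y @ [[0.07,  0.05], [0.05,  0.04]]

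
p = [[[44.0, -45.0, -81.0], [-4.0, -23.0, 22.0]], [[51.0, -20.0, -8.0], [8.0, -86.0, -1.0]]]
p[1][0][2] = -8.0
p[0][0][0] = 44.0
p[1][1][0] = 8.0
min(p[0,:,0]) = -4.0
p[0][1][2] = 22.0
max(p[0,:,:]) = 44.0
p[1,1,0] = 8.0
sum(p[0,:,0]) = 40.0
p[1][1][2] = -1.0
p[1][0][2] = -8.0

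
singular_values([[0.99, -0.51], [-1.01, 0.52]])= [1.59, 0.0]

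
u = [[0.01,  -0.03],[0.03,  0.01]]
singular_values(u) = [0.03, 0.03]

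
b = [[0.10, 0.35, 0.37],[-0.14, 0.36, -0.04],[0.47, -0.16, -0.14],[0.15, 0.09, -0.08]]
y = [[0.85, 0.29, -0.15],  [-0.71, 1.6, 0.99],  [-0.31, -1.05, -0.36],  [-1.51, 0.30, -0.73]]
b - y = [[-0.75, 0.06, 0.52], [0.57, -1.24, -1.03], [0.78, 0.89, 0.22], [1.66, -0.21, 0.65]]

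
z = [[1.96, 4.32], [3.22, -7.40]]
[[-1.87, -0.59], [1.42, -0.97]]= z @ [[-0.27,-0.3], [-0.31,0.00]]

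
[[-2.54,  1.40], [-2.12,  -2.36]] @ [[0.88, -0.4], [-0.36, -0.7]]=[[-2.74, 0.04], [-1.02, 2.50]]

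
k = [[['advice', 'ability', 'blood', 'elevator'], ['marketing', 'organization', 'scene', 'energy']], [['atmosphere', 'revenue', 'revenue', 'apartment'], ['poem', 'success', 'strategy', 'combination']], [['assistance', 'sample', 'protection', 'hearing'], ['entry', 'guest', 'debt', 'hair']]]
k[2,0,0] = 'assistance'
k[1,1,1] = 'success'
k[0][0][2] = 'blood'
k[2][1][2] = 'debt'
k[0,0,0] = 'advice'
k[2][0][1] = 'sample'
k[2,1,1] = 'guest'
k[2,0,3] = 'hearing'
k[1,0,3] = 'apartment'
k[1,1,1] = 'success'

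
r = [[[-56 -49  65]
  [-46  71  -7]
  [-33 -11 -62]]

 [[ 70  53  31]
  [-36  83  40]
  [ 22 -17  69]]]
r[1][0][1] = 53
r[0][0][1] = -49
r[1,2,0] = 22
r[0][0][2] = 65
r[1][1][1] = 83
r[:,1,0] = [-46, -36]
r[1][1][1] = 83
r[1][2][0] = 22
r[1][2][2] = 69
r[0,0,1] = -49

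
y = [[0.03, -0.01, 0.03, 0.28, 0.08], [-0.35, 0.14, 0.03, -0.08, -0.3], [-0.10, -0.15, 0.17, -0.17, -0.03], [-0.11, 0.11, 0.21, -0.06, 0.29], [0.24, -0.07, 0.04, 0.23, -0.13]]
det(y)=0.002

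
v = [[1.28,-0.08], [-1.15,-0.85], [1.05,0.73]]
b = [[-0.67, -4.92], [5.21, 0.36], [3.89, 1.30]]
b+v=[[0.61, -5.00], [4.06, -0.49], [4.94, 2.03]]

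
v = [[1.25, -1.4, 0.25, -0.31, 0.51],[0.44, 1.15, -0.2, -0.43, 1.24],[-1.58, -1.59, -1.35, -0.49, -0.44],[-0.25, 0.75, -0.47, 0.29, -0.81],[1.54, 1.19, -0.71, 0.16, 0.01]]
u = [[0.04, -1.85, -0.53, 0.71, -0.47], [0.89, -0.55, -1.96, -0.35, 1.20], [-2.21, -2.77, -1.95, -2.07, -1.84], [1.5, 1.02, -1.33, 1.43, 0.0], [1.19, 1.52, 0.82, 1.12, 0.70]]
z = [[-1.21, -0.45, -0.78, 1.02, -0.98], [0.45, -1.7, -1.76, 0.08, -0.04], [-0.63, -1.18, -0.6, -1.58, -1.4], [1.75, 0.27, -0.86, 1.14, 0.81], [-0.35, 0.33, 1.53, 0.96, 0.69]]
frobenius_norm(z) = 5.18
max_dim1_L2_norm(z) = 2.57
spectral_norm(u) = 5.80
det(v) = -1.07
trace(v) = 1.35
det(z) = 7.96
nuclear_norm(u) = 12.08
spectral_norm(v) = 3.32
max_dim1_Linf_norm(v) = 1.59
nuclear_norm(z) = 9.93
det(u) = 2.18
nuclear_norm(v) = 8.57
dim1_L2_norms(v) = [1.99, 1.81, 2.7, 1.26, 2.08]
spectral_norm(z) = 3.62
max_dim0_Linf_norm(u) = 2.77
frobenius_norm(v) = 4.52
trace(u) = -0.33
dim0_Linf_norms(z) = [1.75, 1.7, 1.76, 1.58, 1.4]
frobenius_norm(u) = 6.94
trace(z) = -1.68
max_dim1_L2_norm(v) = 2.7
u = v + z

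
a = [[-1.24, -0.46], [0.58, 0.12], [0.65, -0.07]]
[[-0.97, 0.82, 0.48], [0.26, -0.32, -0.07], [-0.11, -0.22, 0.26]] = a @ [[0.04,-0.41,0.22], [1.99,-0.68,-1.64]]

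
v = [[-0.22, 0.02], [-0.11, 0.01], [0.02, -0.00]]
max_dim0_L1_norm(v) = 0.35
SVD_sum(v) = [[-0.22, 0.02], [-0.11, 0.01], [0.02, -0.00]] + [[0.0,0.0], [0.0,0.0], [0.00,0.00]]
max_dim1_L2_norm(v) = 0.22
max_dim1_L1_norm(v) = 0.24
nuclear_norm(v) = 0.25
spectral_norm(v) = 0.25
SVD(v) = [[-0.89,  -0.07], [-0.45,  -0.04], [0.08,  -1.0]] @ diag([0.24778366067637914, 0.0018048550670338457]) @ [[1.00, -0.09], [-0.09, -1.00]]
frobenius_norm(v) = 0.25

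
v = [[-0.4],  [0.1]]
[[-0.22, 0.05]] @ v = [[0.09]]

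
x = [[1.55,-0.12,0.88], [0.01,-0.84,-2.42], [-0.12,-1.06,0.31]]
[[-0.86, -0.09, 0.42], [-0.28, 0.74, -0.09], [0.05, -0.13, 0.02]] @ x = [[-1.38, -0.27, -0.41], [-0.42, -0.49, -2.07], [0.07, 0.08, 0.36]]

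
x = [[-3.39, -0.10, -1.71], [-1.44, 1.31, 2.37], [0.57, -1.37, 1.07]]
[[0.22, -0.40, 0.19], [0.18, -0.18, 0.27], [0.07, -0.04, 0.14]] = x @[[-0.09,0.13,-0.10], [-0.05,0.06,-0.07], [0.05,-0.03,0.09]]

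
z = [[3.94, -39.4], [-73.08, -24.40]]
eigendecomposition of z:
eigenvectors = [[0.69,0.49], [-0.72,0.87]]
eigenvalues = [45.27, -65.73]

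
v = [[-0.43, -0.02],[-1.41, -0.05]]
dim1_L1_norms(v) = [0.45, 1.46]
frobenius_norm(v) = 1.48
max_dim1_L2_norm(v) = 1.41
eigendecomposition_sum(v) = [[-0.43,-0.02], [-1.37,-0.06]] + [[0.00, -0.00],[-0.04, 0.01]]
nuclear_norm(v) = 1.48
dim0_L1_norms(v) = [1.84, 0.07]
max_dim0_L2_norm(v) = 1.47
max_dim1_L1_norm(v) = 1.46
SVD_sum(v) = [[-0.43, -0.02], [-1.41, -0.05]] + [[0.00, -0.00], [-0.00, 0.0]]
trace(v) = -0.48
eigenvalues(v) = [-0.49, 0.01]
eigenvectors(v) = [[-0.3, 0.05], [-0.95, -1.0]]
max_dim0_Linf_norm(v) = 1.41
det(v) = -0.01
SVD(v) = [[-0.29, -0.96], [-0.96, 0.29]] @ diag([1.4750862243478198, 0.004542107362545727]) @ [[1.00, 0.04], [-0.04, 1.00]]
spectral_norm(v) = 1.48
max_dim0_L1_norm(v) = 1.84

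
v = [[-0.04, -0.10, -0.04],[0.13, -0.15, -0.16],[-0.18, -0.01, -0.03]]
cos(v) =[[1.0, -0.01, -0.01], [-0.0, 0.99, -0.01], [-0.01, -0.01, 1.0]]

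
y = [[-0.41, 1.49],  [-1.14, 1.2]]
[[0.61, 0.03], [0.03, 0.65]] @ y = [[-0.28,  0.94], [-0.75,  0.82]]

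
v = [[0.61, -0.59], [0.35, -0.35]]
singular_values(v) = [0.98, 0.01]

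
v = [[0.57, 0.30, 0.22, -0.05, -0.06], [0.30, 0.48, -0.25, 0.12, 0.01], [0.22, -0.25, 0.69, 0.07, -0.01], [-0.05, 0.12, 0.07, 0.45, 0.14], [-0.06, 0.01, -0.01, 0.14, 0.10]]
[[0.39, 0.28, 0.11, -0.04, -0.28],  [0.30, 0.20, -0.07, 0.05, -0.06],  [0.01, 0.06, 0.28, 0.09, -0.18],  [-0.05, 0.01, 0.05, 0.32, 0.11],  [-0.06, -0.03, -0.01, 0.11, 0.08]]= v@[[0.62, 0.17, -0.13, 0.03, -0.28], [0.17, 0.43, 0.20, -0.06, -0.12], [-0.13, 0.20, 0.51, 0.03, -0.22], [0.03, -0.06, 0.03, 0.67, 0.16], [-0.28, -0.12, -0.22, 0.16, 0.4]]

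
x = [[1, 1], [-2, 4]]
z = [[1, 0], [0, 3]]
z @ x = [[1, 1], [-6, 12]]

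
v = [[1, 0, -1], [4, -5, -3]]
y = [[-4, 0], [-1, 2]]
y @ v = [[-4, 0, 4], [7, -10, -5]]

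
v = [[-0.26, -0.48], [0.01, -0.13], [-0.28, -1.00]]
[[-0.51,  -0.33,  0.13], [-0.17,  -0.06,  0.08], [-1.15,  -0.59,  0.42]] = v @ [[-0.36, 0.42, 0.59], [1.25, 0.47, -0.59]]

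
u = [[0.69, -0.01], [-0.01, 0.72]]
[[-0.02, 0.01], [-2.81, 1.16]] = u @ [[-0.09, 0.04], [-3.91, 1.61]]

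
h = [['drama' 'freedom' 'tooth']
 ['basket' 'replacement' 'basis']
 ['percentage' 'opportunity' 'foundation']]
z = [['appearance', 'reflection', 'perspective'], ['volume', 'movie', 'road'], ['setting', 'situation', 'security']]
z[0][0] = 'appearance'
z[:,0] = ['appearance', 'volume', 'setting']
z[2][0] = 'setting'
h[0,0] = 'drama'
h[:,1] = ['freedom', 'replacement', 'opportunity']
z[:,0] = ['appearance', 'volume', 'setting']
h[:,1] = ['freedom', 'replacement', 'opportunity']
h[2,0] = 'percentage'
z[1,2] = 'road'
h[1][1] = 'replacement'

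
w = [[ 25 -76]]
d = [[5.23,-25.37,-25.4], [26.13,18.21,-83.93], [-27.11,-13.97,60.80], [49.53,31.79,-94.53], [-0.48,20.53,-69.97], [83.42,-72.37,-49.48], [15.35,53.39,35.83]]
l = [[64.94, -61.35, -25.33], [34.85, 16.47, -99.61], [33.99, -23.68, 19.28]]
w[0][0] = 25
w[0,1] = -76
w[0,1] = -76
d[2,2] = 60.8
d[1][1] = 18.21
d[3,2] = -94.53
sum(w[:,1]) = -76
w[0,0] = 25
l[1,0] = 34.85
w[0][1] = -76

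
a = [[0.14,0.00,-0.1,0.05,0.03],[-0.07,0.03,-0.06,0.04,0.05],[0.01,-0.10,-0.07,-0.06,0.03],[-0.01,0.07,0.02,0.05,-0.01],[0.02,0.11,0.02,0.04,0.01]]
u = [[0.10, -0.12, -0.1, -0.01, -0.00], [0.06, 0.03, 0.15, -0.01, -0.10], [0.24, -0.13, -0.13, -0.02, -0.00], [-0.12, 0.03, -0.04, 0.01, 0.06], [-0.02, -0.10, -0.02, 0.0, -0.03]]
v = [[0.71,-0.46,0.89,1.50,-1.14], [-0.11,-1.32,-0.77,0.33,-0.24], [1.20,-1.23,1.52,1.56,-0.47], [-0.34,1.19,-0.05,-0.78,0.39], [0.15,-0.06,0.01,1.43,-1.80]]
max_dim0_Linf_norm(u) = 0.24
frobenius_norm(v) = 4.81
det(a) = 0.00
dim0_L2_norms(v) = [1.45, 2.21, 1.92, 2.73, 2.23]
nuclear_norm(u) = 0.70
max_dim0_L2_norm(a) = 0.17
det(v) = 0.00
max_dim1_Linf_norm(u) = 0.24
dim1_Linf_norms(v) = [1.5, 1.32, 1.56, 1.19, 1.8]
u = v @ a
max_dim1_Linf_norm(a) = 0.14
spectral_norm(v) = 4.11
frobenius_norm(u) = 0.44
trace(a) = 0.16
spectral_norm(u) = 0.37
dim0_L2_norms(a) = [0.16, 0.17, 0.14, 0.11, 0.07]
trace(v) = -1.67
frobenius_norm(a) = 0.30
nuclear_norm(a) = 0.54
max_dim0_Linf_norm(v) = 1.8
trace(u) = -0.02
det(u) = 0.00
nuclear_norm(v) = 7.64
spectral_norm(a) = 0.20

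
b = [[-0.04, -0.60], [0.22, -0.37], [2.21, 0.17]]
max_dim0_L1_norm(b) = 2.47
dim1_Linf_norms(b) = [0.6, 0.37, 2.21]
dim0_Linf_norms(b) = [2.21, 0.6]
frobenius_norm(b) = 2.34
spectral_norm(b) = 2.23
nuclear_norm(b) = 2.94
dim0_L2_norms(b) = [2.22, 0.73]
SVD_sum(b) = [[-0.08, -0.01], [0.19, 0.01], [2.21, 0.16]] + [[0.04, -0.59], [0.03, -0.38], [-0.00, 0.01]]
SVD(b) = [[-0.04, -0.84],[0.09, -0.54],[1.00, 0.02]] @ diag([2.226424076810671, 0.7091796882298245]) @ [[1.00, 0.07], [-0.07, 1.00]]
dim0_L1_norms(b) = [2.47, 1.14]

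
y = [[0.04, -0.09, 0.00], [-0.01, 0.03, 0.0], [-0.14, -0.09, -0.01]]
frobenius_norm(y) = 0.20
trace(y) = 0.06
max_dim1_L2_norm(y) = 0.17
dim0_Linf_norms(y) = [0.14, 0.09, 0.01]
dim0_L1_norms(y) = [0.19, 0.21, 0.01]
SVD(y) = [[0.14, 0.94, 0.3], [-0.06, -0.29, 0.95], [0.99, -0.16, 0.02]] @ diag([0.16806956425854166, 0.10125507638405386, 0.0001762850060945182]) @ [[-0.78,-0.62,-0.06],[0.62,-0.79,0.02],[0.06,0.02,-1.00]]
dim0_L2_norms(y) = [0.15, 0.13, 0.01]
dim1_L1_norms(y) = [0.13, 0.04, 0.24]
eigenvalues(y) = [-0.01, 0.0, 0.07]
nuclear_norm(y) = 0.27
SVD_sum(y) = [[-0.02, -0.01, -0.00], [0.01, 0.01, 0.0], [-0.13, -0.1, -0.01]] + [[0.06, -0.08, 0.0], [-0.02, 0.02, -0.0], [-0.01, 0.01, -0.0]] + [[0.0, 0.0, -0.00], [0.00, 0.0, -0.00], [0.0, 0.00, -0.0]]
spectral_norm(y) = 0.17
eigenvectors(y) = [[0.0, -0.08, -0.54],[0.0, -0.03, 0.15],[1.00, 1.00, 0.83]]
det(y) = -0.00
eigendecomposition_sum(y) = [[-0.0, -0.00, -0.0], [-0.00, -0.0, -0.0], [-0.06, -0.16, -0.01]] + [[0.0, 0.01, 0.00],[0.00, 0.0, 0.0],[-0.02, -0.08, 0.00]] + [[0.04, -0.10, 0.0], [-0.01, 0.03, 0.00], [-0.06, 0.15, 0.00]]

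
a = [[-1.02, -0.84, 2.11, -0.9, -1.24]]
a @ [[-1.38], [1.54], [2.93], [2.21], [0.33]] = [[3.90]]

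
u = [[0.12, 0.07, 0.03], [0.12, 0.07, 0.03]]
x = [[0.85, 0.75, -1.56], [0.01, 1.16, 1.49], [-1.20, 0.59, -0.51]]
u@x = [[0.07, 0.19, -0.10], [0.07, 0.19, -0.10]]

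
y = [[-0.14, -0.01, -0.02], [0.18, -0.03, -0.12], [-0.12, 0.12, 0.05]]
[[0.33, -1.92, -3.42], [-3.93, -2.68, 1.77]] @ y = [[0.02, -0.36, 0.05], [-0.14, 0.33, 0.49]]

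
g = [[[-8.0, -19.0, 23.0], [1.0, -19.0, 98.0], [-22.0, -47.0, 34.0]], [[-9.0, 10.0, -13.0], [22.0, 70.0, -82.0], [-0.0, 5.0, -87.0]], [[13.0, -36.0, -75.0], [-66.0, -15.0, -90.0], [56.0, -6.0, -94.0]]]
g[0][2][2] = 34.0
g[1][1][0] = 22.0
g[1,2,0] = -0.0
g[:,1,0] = [1.0, 22.0, -66.0]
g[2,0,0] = 13.0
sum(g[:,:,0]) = -13.0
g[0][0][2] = 23.0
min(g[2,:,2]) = -94.0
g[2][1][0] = -66.0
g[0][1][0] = 1.0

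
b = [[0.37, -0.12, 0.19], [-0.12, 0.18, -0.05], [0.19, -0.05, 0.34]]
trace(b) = 0.89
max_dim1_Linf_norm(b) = 0.37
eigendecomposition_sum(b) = [[0.3, -0.12, 0.26], [-0.12, 0.05, -0.11], [0.26, -0.11, 0.23]] + [[0.04,0.05,-0.02], [0.05,0.06,-0.03], [-0.02,-0.03,0.01]] + [[0.03, -0.04, -0.05], [-0.04, 0.07, 0.08], [-0.05, 0.08, 0.10]]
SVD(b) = [[-0.72, -0.38, 0.57], [0.29, 0.58, 0.76], [-0.63, 0.72, -0.31]] @ diag([0.5830061523362875, 0.1975492511617044, 0.10944459650200819]) @ [[-0.72, 0.29, -0.63],[-0.38, 0.58, 0.72],[0.57, 0.76, -0.31]]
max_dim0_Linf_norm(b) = 0.37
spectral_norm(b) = 0.58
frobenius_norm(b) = 0.63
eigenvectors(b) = [[-0.72, 0.57, -0.38], [0.29, 0.76, 0.58], [-0.63, -0.31, 0.72]]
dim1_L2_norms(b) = [0.43, 0.22, 0.39]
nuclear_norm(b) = 0.89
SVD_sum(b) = [[0.30, -0.12, 0.26], [-0.12, 0.05, -0.11], [0.26, -0.11, 0.23]] + [[0.03, -0.04, -0.05],[-0.04, 0.07, 0.08],[-0.05, 0.08, 0.10]] + [[0.04, 0.05, -0.02], [0.05, 0.06, -0.03], [-0.02, -0.03, 0.01]]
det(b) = 0.01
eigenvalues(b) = [0.58, 0.11, 0.2]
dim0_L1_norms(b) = [0.68, 0.35, 0.58]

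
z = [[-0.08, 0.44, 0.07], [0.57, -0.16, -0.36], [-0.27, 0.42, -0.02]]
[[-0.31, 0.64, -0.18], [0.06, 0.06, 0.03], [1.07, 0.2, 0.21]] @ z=[[0.44, -0.31, -0.25], [0.02, 0.03, -0.02], [-0.03, 0.53, -0.00]]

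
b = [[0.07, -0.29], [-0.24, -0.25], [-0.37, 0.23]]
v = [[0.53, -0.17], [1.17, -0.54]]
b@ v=[[-0.30, 0.14], [-0.42, 0.18], [0.07, -0.06]]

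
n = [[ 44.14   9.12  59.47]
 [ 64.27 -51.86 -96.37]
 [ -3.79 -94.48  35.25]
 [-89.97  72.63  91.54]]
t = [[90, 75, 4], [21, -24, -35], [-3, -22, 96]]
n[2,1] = -94.48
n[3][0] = -89.97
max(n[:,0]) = 64.27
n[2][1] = -94.48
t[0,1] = 75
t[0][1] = 75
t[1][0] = 21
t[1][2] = -35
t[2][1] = -22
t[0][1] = 75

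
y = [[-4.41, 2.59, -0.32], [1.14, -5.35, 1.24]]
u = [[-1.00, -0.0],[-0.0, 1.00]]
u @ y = [[4.41, -2.59, 0.32], [1.14, -5.35, 1.24]]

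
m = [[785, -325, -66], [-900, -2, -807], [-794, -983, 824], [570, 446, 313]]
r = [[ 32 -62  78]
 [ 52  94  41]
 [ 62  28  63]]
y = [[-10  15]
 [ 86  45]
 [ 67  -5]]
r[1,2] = 41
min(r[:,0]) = 32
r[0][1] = -62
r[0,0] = 32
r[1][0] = 52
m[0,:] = [785, -325, -66]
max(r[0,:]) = 78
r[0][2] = 78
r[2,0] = 62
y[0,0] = -10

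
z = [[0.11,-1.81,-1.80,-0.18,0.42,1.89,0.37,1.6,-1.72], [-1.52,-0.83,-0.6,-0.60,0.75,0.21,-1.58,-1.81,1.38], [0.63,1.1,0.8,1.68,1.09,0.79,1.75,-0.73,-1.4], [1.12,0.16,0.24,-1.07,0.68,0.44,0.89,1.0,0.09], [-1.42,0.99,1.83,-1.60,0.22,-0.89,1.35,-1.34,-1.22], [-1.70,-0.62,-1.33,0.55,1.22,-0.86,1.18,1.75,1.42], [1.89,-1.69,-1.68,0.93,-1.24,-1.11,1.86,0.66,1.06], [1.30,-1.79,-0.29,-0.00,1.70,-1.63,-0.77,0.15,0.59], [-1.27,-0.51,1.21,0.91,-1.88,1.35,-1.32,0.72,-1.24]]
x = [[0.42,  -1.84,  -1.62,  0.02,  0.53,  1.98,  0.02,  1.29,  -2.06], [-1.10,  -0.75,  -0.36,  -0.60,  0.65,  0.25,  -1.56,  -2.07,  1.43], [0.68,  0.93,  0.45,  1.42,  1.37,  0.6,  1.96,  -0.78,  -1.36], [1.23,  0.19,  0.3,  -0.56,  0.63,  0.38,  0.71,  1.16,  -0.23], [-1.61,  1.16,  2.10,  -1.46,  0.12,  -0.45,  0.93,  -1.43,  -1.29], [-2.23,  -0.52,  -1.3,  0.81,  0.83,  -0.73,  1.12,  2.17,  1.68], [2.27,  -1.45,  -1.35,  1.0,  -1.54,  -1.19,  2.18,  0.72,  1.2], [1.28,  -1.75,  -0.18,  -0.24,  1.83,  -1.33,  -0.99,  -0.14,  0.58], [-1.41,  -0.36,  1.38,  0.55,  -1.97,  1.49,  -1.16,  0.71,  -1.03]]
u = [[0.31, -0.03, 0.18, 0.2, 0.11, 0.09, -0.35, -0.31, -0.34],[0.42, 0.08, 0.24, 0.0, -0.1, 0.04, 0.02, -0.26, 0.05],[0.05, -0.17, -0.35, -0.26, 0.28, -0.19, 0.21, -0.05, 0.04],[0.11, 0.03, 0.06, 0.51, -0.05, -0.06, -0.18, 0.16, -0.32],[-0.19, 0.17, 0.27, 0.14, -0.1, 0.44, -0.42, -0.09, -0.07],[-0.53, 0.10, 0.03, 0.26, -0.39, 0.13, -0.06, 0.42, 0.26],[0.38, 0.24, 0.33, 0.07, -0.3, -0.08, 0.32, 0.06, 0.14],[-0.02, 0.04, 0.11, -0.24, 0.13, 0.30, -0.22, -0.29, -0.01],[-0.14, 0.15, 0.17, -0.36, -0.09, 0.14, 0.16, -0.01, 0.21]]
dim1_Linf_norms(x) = [2.06, 2.07, 1.96, 1.23, 2.1, 2.23, 2.27, 1.83, 1.97]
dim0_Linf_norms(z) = [1.89, 1.81, 1.83, 1.68, 1.88, 1.89, 1.86, 1.81, 1.72]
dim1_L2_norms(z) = [4.0, 3.46, 3.53, 2.22, 3.85, 3.75, 4.23, 3.39, 3.65]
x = u + z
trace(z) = -0.86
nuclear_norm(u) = 4.33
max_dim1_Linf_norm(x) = 2.27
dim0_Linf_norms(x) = [2.27, 1.84, 2.1, 1.46, 1.97, 1.98, 2.18, 2.17, 2.06]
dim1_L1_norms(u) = [1.92, 1.21, 1.6, 1.48, 1.89, 2.18, 1.92, 1.36, 1.43]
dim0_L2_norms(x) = [4.44, 3.43, 3.59, 2.61, 3.64, 3.26, 4.0, 3.96, 3.94]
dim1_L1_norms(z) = [9.9, 9.28, 9.97, 5.69, 10.86, 10.63, 12.12, 8.22, 10.41]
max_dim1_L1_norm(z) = 12.12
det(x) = -13690.95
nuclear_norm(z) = 29.61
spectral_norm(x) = 6.05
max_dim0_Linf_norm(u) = 0.53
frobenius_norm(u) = 2.04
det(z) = -14814.62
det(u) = 0.00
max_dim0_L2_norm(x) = 4.44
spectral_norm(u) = 1.13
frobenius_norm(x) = 11.06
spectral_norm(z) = 5.92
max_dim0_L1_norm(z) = 11.07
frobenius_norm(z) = 10.81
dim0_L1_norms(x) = [12.23, 8.95, 9.04, 6.66, 9.47, 8.4, 10.63, 10.47, 10.86]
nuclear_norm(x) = 29.92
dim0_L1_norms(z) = [10.96, 9.5, 9.78, 7.52, 9.2, 9.17, 11.07, 9.76, 10.12]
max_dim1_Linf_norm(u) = 0.53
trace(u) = 0.82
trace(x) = -0.04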